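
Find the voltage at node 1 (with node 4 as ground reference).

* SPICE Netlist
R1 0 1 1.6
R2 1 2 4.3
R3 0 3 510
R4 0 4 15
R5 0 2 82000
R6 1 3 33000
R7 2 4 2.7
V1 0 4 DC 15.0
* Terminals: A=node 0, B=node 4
Nodal analysis, taking node 4 as the 0 V reference.
Source V1 fixes V_0 = 15 V.
KCL at each unknown node (sum of currents leaving = 0; resistances in Ω):
  Node 1: (V_1 - 15)/1.6 + (V_1 - V_2)/4.3 + (V_1 - V_3)/33000 = 0
  Node 2: (V_2 - V_1)/4.3 + (V_2 - 15)/82000 + (V_2 - 0)/2.7 = 0
  Node 3: (V_3 - 15)/510 + (V_3 - V_1)/33000 = 0
Collecting terms (coefficients in siemens):
  0.8576·V_1 - 0.2326·V_2 - 0.0000303·V_3 = 9.375
  0.6029·V_2 - 0.2326·V_1 = 0.0001829
  0.001991·V_3 - 0.0000303·V_1 = 0.02941
Solving these 3 simultaneous equations (Gaussian elimination) gives:
  V_1 = 12.21 V, V_2 = 4.71 V, V_3 = 14.96 V
The requested potential is V_1 = 12.21 V.

Final answer: V_1 = 12.21 V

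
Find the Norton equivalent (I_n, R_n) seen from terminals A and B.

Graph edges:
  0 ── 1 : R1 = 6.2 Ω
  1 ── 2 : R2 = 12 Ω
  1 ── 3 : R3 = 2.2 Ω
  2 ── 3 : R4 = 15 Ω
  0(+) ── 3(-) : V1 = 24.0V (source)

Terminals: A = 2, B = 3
Find the Thévenin equivalent first; then I_n = V_th/R_th and R_n = R_th.
Step 1 — V_th is the open-circuit voltage V_A - V_B (nothing connected across the terminals).
Nodal analysis, taking node 3 as the 0 V reference.
Source V1 fixes V_0 = 24 V.
KCL at each unknown node (sum of currents leaving = 0; resistances in Ω):
  Node 1: (V_1 - 24)/6.2 + (V_1 - V_2)/12 + (V_1 - 0)/2.2 = 0
  Node 2: (V_2 - V_1)/12 + (V_2 - 0)/15 = 0
Collecting terms (coefficients in siemens):
  0.6992·V_1 - 0.08333·V_2 = 3.871
  0.15·V_2 - 0.08333·V_1 = 0
Determinant D = (0.6992)(0.15) - (-0.08333)(-0.08333) = 0.09793
V_1 = [(3.871)(0.15) - (-0.08333)(0)]/D = 5.929 V
V_2 = [(0.6992)(0) - (3.871)(-0.08333)]/D = 3.294 V
V_th = V_2 - V_3 = 3.294 - 0 = 3.294 V
Step 2 — R_th: zero the source — replace V1 by a short circuit (node 3 merges into node 0) — and find the resistance seen between A (node 2) and B (node 0).
Reduce the network between node 2 (A) and node 0 (B) by series/parallel combination:
  Rp1 = R1 ‖ R3 (parallel, both between nodes 0 and 1) = 1/(1/6.2 + 1/2.2) = 1.624 Ω
  Rs1 = R2 + Rp1 (series, joined only at node 1) = 12 + 1.624 = 13.62 Ω
  Rp2 = R4 ‖ Rs1 (parallel, both between nodes 0 and 2) = 1/(1/15 + 1/13.62) = 7.139 Ω
R_th = 7.139 Ω
I_n = V_th/R_th = 3.294/7.139 = 0.4614 A, and R_n = R_th = 7.139 Ω

Final answer: I_n = 0.4614 A, R_n = 7.139 Ω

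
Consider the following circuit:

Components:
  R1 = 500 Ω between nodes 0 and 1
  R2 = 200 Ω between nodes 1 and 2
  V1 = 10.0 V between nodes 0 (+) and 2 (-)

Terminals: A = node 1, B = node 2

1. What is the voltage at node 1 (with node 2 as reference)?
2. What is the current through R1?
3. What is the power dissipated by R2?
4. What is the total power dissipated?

Nodal analysis, taking node 2 as the 0 V reference.
Source V1 fixes V_0 = 10 V.
KCL at each unknown node (sum of currents leaving = 0; resistances in Ω):
  Node 1: (V_1 - 10)/500 + (V_1 - 0)/200 = 0
Collecting terms: 0.007 × V_1 = 0.02  =>  V_1 = 2.857 V
Part 1:
  Read off the nodal solution: V_1 = 2.857 V
Part 2:
  I_R1 = (V_0 - V_1)/R1 = (10 - 2.857)/500 = 0.01429 A
  Magnitude: I_R1 = 0.01429 A
Part 3:
  I_R2 = (V_1 - V_2)/R2 = (2.857 - 0)/200 = 0.01429 A
  P_R2 = I_R2² × R2 = (0.01429)² × 200 = 0.04082 W
Part 4:
  Power in each resistor, P = (ΔV)²/R:
    P_R1 = (10 - 2.857)²/500 = 0.102 W
    P_R2 = (2.857 - 0)²/200 = 0.04082 W
  P_total = P_R1 + P_R2 = 0.1429 W

Final answers:
1. V_1 = 2.857 V
2. I_R1 = 0.01429 A
3. P_R2 = 0.04082 W
4. P_total = 0.1429 W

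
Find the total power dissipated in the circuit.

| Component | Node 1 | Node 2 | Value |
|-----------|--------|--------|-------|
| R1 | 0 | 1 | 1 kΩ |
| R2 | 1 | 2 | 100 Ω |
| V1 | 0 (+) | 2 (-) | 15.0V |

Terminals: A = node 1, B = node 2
Nodal analysis, taking node 2 as the 0 V reference.
Source V1 fixes V_0 = 15 V.
KCL at each unknown node (sum of currents leaving = 0; resistances in Ω):
  Node 1: (V_1 - 15)/1000 + (V_1 - 0)/100 = 0
Collecting terms: 0.011 × V_1 = 0.015  =>  V_1 = 1.364 V
Power in each resistor, P = (ΔV)²/R:
  P_R1 = (15 - 1.364)²/1000 = 0.186 W
  P_R2 = (1.364 - 0)²/100 = 0.0186 W
P_total = P_R1 + P_R2 = 0.2045 W

Final answer: 0.2045 W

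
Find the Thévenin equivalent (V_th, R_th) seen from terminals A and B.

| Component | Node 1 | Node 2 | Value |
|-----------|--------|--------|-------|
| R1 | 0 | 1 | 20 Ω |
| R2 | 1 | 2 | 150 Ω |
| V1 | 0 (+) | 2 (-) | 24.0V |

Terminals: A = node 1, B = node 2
Step 1 — V_th is the open-circuit voltage V_A - V_B (nothing connected across the terminals).
Nodal analysis, taking node 2 as the 0 V reference.
Source V1 fixes V_0 = 24 V.
KCL at each unknown node (sum of currents leaving = 0; resistances in Ω):
  Node 1: (V_1 - 24)/20 + (V_1 - 0)/150 = 0
Collecting terms: 0.05667 × V_1 = 1.2  =>  V_1 = 21.18 V
V_th = V_1 - V_2 = 21.18 - 0 = 21.18 V
Step 2 — R_th: zero the source — replace V1 by a short circuit (node 2 merges into node 0) — and find the resistance seen between A (node 1) and B (node 0).
Reduce the network between node 1 (A) and node 0 (B) by series/parallel combination:
  Rp1 = R1 ‖ R2 (parallel, both between nodes 0 and 1) = 1/(1/20 + 1/150) = 17.65 Ω
R_th = 17.65 Ω

Final answer: V_th = 21.18 V, R_th = 17.65 Ω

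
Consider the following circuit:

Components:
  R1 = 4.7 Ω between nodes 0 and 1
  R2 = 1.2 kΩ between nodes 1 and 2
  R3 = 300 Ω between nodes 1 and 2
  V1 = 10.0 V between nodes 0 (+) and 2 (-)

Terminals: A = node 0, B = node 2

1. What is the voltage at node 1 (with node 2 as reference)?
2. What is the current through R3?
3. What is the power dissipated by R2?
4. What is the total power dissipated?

Nodal analysis, taking node 2 as the 0 V reference.
Source V1 fixes V_0 = 10 V.
KCL at each unknown node (sum of currents leaving = 0; resistances in Ω):
  Node 1: (V_1 - 10)/4.7 + (V_1 - 0)/1200 + (V_1 - 0)/300 = 0
Collecting terms: 0.2169 × V_1 = 2.128  =>  V_1 = 9.808 V
Part 1:
  Read off the nodal solution: V_1 = 9.808 V
Part 2:
  I_R3 = (V_1 - V_2)/R3 = (9.808 - 0)/300 = 0.03269 A
  Magnitude: I_R3 = 0.03269 A
Part 3:
  I_R2 = (V_1 - V_2)/R2 = (9.808 - 0)/1200 = 0.008173 A
  P_R2 = I_R2² × R2 = (0.008173)² × 1200 = 0.08016 W
Part 4:
  Power in each resistor, P = (ΔV)²/R:
    P_R1 = (10 - 9.808)²/4.7 = 0.007849 W
    P_R2 = (9.808 - 0)²/1200 = 0.08016 W
    P_R3 = (9.808 - 0)²/300 = 0.3207 W
  P_total = P_R1 + P_R2 + P_R3 = 0.4087 W

Final answers:
1. V_1 = 9.808 V
2. I_R3 = 0.03269 A
3. P_R2 = 0.08016 W
4. P_total = 0.4087 W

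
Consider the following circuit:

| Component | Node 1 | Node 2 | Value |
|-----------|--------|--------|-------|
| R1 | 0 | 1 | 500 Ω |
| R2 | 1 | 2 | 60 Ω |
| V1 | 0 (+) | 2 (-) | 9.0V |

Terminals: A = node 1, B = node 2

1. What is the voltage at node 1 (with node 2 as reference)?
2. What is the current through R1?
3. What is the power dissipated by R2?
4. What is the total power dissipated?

Nodal analysis, taking node 2 as the 0 V reference.
Source V1 fixes V_0 = 9 V.
KCL at each unknown node (sum of currents leaving = 0; resistances in Ω):
  Node 1: (V_1 - 9)/500 + (V_1 - 0)/60 = 0
Collecting terms: 0.01867 × V_1 = 0.018  =>  V_1 = 0.9643 V
Part 1:
  Read off the nodal solution: V_1 = 0.9643 V
Part 2:
  I_R1 = (V_0 - V_1)/R1 = (9 - 0.9643)/500 = 0.01607 A
  Magnitude: I_R1 = 0.01607 A
Part 3:
  I_R2 = (V_1 - V_2)/R2 = (0.9643 - 0)/60 = 0.01607 A
  P_R2 = I_R2² × R2 = (0.01607)² × 60 = 0.0155 W
Part 4:
  Power in each resistor, P = (ΔV)²/R:
    P_R1 = (9 - 0.9643)²/500 = 0.1291 W
    P_R2 = (0.9643 - 0)²/60 = 0.0155 W
  P_total = P_R1 + P_R2 = 0.1446 W

Final answers:
1. V_1 = 0.9643 V
2. I_R1 = 0.01607 A
3. P_R2 = 0.0155 W
4. P_total = 0.1446 W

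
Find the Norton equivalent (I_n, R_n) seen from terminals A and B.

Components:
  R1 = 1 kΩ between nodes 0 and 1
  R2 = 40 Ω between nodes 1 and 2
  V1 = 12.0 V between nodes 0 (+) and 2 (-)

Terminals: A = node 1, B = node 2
Find the Thévenin equivalent first; then I_n = V_th/R_th and R_n = R_th.
Step 1 — V_th is the open-circuit voltage V_A - V_B (nothing connected across the terminals).
Nodal analysis, taking node 2 as the 0 V reference.
Source V1 fixes V_0 = 12 V.
KCL at each unknown node (sum of currents leaving = 0; resistances in Ω):
  Node 1: (V_1 - 12)/1000 + (V_1 - 0)/40 = 0
Collecting terms: 0.026 × V_1 = 0.012  =>  V_1 = 0.4615 V
V_th = V_1 - V_2 = 0.4615 - 0 = 0.4615 V
Step 2 — R_th: zero the source — replace V1 by a short circuit (node 2 merges into node 0) — and find the resistance seen between A (node 1) and B (node 0).
Reduce the network between node 1 (A) and node 0 (B) by series/parallel combination:
  Rp1 = R1 ‖ R2 (parallel, both between nodes 0 and 1) = 1/(1/1000 + 1/40) = 38.46 Ω
R_th = 38.46 Ω
I_n = V_th/R_th = 0.4615/38.46 = 0.012 A, and R_n = R_th = 38.46 Ω

Final answer: I_n = 0.012 A, R_n = 38.46 Ω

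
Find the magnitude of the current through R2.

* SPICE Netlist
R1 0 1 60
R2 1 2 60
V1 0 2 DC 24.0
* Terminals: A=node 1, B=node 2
Nodal analysis, taking node 2 as the 0 V reference.
Source V1 fixes V_0 = 24 V.
KCL at each unknown node (sum of currents leaving = 0; resistances in Ω):
  Node 1: (V_1 - 24)/60 + (V_1 - 0)/60 = 0
Collecting terms: 0.03333 × V_1 = 0.4  =>  V_1 = 12 V
I_R2 = (V_1 - V_2)/R2 = (12 - 0)/60 = 0.2 A
|I_R2| = 0.2 A

Final answer: |I_R2| = 0.2 A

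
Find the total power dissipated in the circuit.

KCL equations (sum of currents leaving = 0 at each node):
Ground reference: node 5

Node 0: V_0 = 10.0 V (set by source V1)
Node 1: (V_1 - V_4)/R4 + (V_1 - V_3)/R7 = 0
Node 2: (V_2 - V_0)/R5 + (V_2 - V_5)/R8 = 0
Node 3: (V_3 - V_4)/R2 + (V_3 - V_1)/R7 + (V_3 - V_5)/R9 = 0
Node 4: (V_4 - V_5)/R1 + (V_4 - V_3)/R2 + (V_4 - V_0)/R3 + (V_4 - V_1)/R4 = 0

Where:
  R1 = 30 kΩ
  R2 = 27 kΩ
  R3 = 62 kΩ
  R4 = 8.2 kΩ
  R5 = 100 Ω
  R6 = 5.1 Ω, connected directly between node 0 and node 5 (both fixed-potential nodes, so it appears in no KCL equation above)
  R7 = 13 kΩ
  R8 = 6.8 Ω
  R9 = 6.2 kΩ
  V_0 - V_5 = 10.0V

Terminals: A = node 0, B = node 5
Nodal analysis, taking node 5 as the 0 V reference.
Source V1 fixes V_0 = 10 V.
KCL at each unknown node (sum of currents leaving = 0; resistances in Ω):
  Node 1: (V_1 - V_4)/8200 + (V_1 - V_3)/13000 = 0
  Node 2: (V_2 - 10)/100 + (V_2 - 0)/6.8 = 0
  Node 3: (V_3 - V_4)/27000 + (V_3 - V_1)/13000 + (V_3 - 0)/6200 = 0
  Node 4: (V_4 - 0)/30000 + (V_4 - V_3)/27000 + (V_4 - 10)/62000 + (V_4 - V_1)/8200 = 0
Collecting terms (coefficients in siemens):
  0.0001989·V_1 - 0.00007692·V_3 - 0.000122·V_4 = 0
  0.1571·V_2 = 0.1
  0.0002753·V_3 - 0.00007692·V_1 - 0.00003704·V_4 = 0
  0.0002085·V_4 - 0.000122·V_1 - 0.00003704·V_3 = 0.0001613
Solving these 4 simultaneous equations (Gaussian elimination) gives:
  V_1 = 1.148 V, V_2 = 0.6367 V, V_3 = 0.528 V, V_4 = 1.539 V
Power in each resistor, P = (ΔV)²/R:
  P_R1 = (1.539 - 0)²/30000 = 0.00007898 W
  P_R2 = (0.528 - 1.539)²/27000 = 0.00003788 W
  P_R3 = (10 - 1.539)²/62000 = 0.001155 W
  P_R4 = (1.148 - 1.539)²/8200 = 0.00001866 W
  P_R5 = (10 - 0.6367)²/100 = 0.8767 W
  P_R6 = (10 - 0)²/5.1 = 19.61 W
  P_R7 = (1.148 - 0.528)²/13000 = 0.00002958 W
  P_R8 = (0.6367 - 0)²/6.8 = 0.05962 W
  P_R9 = (0.528 - 0)²/6200 = 0.00004496 W
P_total = P_R1 + P_R2 + P_R3 + P_R4 + P_R5 + P_R6 + P_R7 + P_R8 + P_R9 = 20.55 W

Final answer: 20.55 W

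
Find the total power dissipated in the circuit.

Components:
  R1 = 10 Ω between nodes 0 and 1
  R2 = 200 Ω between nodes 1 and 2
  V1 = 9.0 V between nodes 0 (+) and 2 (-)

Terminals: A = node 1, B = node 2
Nodal analysis, taking node 2 as the 0 V reference.
Source V1 fixes V_0 = 9 V.
KCL at each unknown node (sum of currents leaving = 0; resistances in Ω):
  Node 1: (V_1 - 9)/10 + (V_1 - 0)/200 = 0
Collecting terms: 0.105 × V_1 = 0.9  =>  V_1 = 8.571 V
Power in each resistor, P = (ΔV)²/R:
  P_R1 = (9 - 8.571)²/10 = 0.01837 W
  P_R2 = (8.571 - 0)²/200 = 0.3673 W
P_total = P_R1 + P_R2 = 0.3857 W

Final answer: 0.3857 W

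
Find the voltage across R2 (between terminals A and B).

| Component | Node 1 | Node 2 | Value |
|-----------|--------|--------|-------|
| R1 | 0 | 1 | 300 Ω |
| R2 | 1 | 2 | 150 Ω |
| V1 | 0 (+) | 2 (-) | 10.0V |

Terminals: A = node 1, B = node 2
R1 and R2 are in series across V1 (node 0 → node 1 → node 2), and the output A–B is taken across R2, so this is a voltage divider.
Series current: I = V1/(R1 + R2) = 10/(300 + 150) = 10/450 = 0.02222 A
V_R2 = I × R2 = V1 × R2/(R1 + R2) = 10 × 150/450 = 3.333 V

Final answer: 3.333 V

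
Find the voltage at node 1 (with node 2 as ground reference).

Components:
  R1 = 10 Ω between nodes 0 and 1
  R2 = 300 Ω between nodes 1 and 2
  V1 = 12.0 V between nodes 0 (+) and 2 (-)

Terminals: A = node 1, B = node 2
Nodal analysis, taking node 2 as the 0 V reference.
Source V1 fixes V_0 = 12 V.
KCL at each unknown node (sum of currents leaving = 0; resistances in Ω):
  Node 1: (V_1 - 12)/10 + (V_1 - 0)/300 = 0
Collecting terms: 0.1033 × V_1 = 1.2  =>  V_1 = 11.61 V
The requested potential is V_1 = 11.61 V.

Final answer: V_1 = 11.61 V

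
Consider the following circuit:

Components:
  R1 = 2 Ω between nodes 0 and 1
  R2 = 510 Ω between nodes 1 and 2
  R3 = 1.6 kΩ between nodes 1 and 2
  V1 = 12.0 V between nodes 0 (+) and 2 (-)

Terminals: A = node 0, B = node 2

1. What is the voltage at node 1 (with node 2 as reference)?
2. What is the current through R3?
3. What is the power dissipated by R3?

Nodal analysis, taking node 2 as the 0 V reference.
Source V1 fixes V_0 = 12 V.
KCL at each unknown node (sum of currents leaving = 0; resistances in Ω):
  Node 1: (V_1 - 12)/2 + (V_1 - 0)/510 + (V_1 - 0)/1600 = 0
Collecting terms: 0.5026 × V_1 = 6  =>  V_1 = 11.94 V
Part 1:
  Read off the nodal solution: V_1 = 11.94 V
Part 2:
  I_R3 = (V_1 - V_2)/R3 = (11.94 - 0)/1600 = 0.007461 A
  Magnitude: I_R3 = 0.007461 A
Part 3:
  I_R3 = (V_1 - V_2)/R3 = (11.94 - 0)/1600 = 0.007461 A
  P_R3 = I_R3² × R3 = (0.007461)² × 1600 = 0.08908 W

Final answers:
1. V_1 = 11.94 V
2. I_R3 = 0.007461 A
3. P_R3 = 0.08908 W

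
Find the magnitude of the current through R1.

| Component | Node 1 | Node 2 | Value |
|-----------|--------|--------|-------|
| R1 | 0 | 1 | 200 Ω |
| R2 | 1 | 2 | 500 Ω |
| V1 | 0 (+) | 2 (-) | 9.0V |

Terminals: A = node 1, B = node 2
Nodal analysis, taking node 2 as the 0 V reference.
Source V1 fixes V_0 = 9 V.
KCL at each unknown node (sum of currents leaving = 0; resistances in Ω):
  Node 1: (V_1 - 9)/200 + (V_1 - 0)/500 = 0
Collecting terms: 0.007 × V_1 = 0.045  =>  V_1 = 6.429 V
I_R1 = (V_0 - V_1)/R1 = (9 - 6.429)/200 = 0.01286 A
|I_R1| = 0.01286 A

Final answer: |I_R1| = 0.01286 A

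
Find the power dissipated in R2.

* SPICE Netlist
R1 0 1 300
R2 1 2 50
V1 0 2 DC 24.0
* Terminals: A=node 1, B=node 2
Nodal analysis, taking node 2 as the 0 V reference.
Source V1 fixes V_0 = 24 V.
KCL at each unknown node (sum of currents leaving = 0; resistances in Ω):
  Node 1: (V_1 - 24)/300 + (V_1 - 0)/50 = 0
Collecting terms: 0.02333 × V_1 = 0.08  =>  V_1 = 3.429 V
I_R2 = (V_1 - V_2)/R2 = (3.429 - 0)/50 = 0.06857 A
P_R2 = I_R2² × R2 = (0.06857)² × 50 = 0.2351 W

Final answer: 0.2351 W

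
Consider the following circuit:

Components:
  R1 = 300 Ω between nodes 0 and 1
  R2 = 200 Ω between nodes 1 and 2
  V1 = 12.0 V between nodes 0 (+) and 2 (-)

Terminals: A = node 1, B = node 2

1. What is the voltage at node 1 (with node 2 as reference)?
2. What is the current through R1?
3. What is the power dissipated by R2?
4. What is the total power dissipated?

Nodal analysis, taking node 2 as the 0 V reference.
Source V1 fixes V_0 = 12 V.
KCL at each unknown node (sum of currents leaving = 0; resistances in Ω):
  Node 1: (V_1 - 12)/300 + (V_1 - 0)/200 = 0
Collecting terms: 0.008333 × V_1 = 0.04  =>  V_1 = 4.8 V
Part 1:
  Read off the nodal solution: V_1 = 4.8 V
Part 2:
  I_R1 = (V_0 - V_1)/R1 = (12 - 4.8)/300 = 0.024 A
  Magnitude: I_R1 = 0.024 A
Part 3:
  I_R2 = (V_1 - V_2)/R2 = (4.8 - 0)/200 = 0.024 A
  P_R2 = I_R2² × R2 = (0.024)² × 200 = 0.1152 W
Part 4:
  Power in each resistor, P = (ΔV)²/R:
    P_R1 = (12 - 4.8)²/300 = 0.1728 W
    P_R2 = (4.8 - 0)²/200 = 0.1152 W
  P_total = P_R1 + P_R2 = 0.288 W

Final answers:
1. V_1 = 4.8 V
2. I_R1 = 0.024 A
3. P_R2 = 0.1152 W
4. P_total = 0.288 W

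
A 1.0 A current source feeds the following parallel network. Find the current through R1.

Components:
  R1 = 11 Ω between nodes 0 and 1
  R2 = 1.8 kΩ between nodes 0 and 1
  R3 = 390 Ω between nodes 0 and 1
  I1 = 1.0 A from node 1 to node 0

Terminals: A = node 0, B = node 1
All resistors sit directly between nodes 0 and 1, so they are in parallel and share one voltage V; the full source current 1 A splits among them.
1/R_par = 1/11 + 1/1800 + 1/390 = 0.09403 S  =>  R_par = 10.64 Ω
V = I × R_par = 1 × 10.64 = 10.64 V
I_R1 = V/R1 = 10.64/11 = 0.9668 A

Final answer: 0.9668 A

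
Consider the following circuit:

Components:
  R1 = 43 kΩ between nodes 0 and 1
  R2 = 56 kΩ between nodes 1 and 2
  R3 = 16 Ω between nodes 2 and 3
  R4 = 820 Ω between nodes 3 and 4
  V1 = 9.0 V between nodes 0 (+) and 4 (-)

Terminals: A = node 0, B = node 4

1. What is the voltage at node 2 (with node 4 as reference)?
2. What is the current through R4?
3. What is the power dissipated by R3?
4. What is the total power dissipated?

Nodal analysis, taking node 4 as the 0 V reference.
Source V1 fixes V_0 = 9 V.
KCL at each unknown node (sum of currents leaving = 0; resistances in Ω):
  Node 1: (V_1 - 9)/43000 + (V_1 - V_2)/56000 = 0
  Node 2: (V_2 - V_1)/56000 + (V_2 - V_3)/16 = 0
  Node 3: (V_3 - V_2)/16 + (V_3 - 0)/820 = 0
Collecting terms (coefficients in siemens):
  0.00004111·V_1 - 0.00001786·V_2 = 0.0002093
  0.06252·V_2 - 0.00001786·V_1 - 0.0625·V_3 = 0
  0.06372·V_3 - 0.0625·V_2 = 0
Solving these 3 simultaneous equations (Gaussian elimination) gives:
  V_1 = 5.124 V, V_2 = 0.07536 V, V_3 = 0.07392 V
Part 1:
  Read off the nodal solution: V_2 = 0.07536 V
Part 2:
  I_R4 = (V_3 - V_4)/R4 = (0.07392 - 0)/820 = 0.00009015 A
  Magnitude: I_R4 = 0.00009015 A
Part 3:
  I_R3 = (V_2 - V_3)/R3 = (0.07536 - 0.07392)/16 = 0.00009015 A
  P_R3 = I_R3² × R3 = (0.00009015)² × 16 = 0.00000013 W
Part 4:
  Power in each resistor, P = (ΔV)²/R:
    P_R1 = (9 - 5.124)²/43000 = 0.0003494 W
    P_R2 = (5.124 - 0.07536)²/56000 = 0.0004551 W
    P_R3 = (0.07536 - 0.07392)²/16 = 0.00000013 W
    P_R4 = (0.07392 - 0)²/820 = 0.000006664 W
  P_total = P_R1 + P_R2 + P_R3 + P_R4 = 0.0008113 W

Final answers:
1. V_2 = 0.07536 V
2. I_R4 = 9.015e-05 A
3. P_R3 = 1.3e-07 W
4. P_total = 0.0008113 W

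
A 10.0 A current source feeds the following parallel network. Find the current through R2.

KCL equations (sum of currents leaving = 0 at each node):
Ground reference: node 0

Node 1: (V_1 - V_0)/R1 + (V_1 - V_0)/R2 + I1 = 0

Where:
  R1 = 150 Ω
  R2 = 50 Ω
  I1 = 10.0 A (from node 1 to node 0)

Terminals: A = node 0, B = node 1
All resistors sit directly between nodes 0 and 1, so they are in parallel and share one voltage V; the full source current 10 A splits among them.
1/R_par = 1/150 + 1/50 = 0.02667 S  =>  R_par = 37.5 Ω
V = I × R_par = 10 × 37.5 = 375 V
I_R2 = V/R2 = 375/50 = 7.5 A

Final answer: 7.5 A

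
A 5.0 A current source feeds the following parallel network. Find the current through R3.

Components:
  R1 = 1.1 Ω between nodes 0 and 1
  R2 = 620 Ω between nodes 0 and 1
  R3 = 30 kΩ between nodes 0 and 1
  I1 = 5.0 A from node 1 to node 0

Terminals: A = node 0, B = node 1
All resistors sit directly between nodes 0 and 1, so they are in parallel and share one voltage V; the full source current 5 A splits among them.
1/R_par = 1/1.1 + 1/620 + 1/30000 = 0.9107 S  =>  R_par = 1.098 Ω
V = I × R_par = 5 × 1.098 = 5.49 V
I_R3 = V/R3 = 5.49/30000 = 0.000183 A

Final answer: 0.000183 A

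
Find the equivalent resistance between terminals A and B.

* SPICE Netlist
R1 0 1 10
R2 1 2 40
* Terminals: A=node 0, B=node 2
Reduce the network between node 0 (A) and node 2 (B) by series/parallel combination:
  Rs1 = R1 + R2 (series, joined only at node 1) = 10 + 40 = 50 Ω
R_eq = 50 Ω

Final answer: 50 Ω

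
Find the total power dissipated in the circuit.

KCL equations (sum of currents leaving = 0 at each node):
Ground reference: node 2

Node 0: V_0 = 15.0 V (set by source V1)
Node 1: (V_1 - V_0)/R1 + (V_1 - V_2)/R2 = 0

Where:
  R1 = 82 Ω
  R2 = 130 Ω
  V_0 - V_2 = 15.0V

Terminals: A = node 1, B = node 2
Nodal analysis, taking node 2 as the 0 V reference.
Source V1 fixes V_0 = 15 V.
KCL at each unknown node (sum of currents leaving = 0; resistances in Ω):
  Node 1: (V_1 - 15)/82 + (V_1 - 0)/130 = 0
Collecting terms: 0.01989 × V_1 = 0.1829  =>  V_1 = 9.198 V
Power in each resistor, P = (ΔV)²/R:
  P_R1 = (15 - 9.198)²/82 = 0.4105 W
  P_R2 = (9.198 - 0)²/130 = 0.6508 W
P_total = P_R1 + P_R2 = 1.061 W

Final answer: 1.061 W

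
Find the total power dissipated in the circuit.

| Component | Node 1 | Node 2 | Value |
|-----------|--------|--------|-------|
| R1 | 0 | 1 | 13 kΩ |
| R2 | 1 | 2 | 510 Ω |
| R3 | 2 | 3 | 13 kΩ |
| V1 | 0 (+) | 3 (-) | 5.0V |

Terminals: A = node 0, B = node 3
Nodal analysis, taking node 3 as the 0 V reference.
Source V1 fixes V_0 = 5 V.
KCL at each unknown node (sum of currents leaving = 0; resistances in Ω):
  Node 1: (V_1 - 5)/13000 + (V_1 - V_2)/510 = 0
  Node 2: (V_2 - V_1)/510 + (V_2 - 0)/13000 = 0
Collecting terms (coefficients in siemens):
  0.002038·V_1 - 0.001961·V_2 = 0.0003846
  0.002038·V_2 - 0.001961·V_1 = 0
Determinant D = (0.002038)(0.002038) - (-0.001961)(-0.001961) = 0.0000003076
V_1 = [(0.0003846)(0.002038) - (-0.001961)(0)]/D = 2.548 V
V_2 = [(0.002038)(0) - (0.0003846)(-0.001961)]/D = 2.452 V
Power in each resistor, P = (ΔV)²/R:
  P_R1 = (5 - 2.548)²/13000 = 0.0004624 W
  P_R2 = (2.548 - 2.452)²/510 = 0.00001814 W
  P_R3 = (2.452 - 0)²/13000 = 0.0004624 W
P_total = P_R1 + P_R2 + P_R3 = 0.000943 W

Final answer: 0.000943 W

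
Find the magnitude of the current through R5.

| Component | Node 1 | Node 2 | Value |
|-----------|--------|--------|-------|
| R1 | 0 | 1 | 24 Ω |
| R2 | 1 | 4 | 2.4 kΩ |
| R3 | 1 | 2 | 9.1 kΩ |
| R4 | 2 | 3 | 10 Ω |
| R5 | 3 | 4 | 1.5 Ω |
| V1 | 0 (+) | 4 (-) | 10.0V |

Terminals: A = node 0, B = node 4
Nodal analysis, taking node 4 as the 0 V reference.
Source V1 fixes V_0 = 10 V.
KCL at each unknown node (sum of currents leaving = 0; resistances in Ω):
  Node 1: (V_1 - 10)/24 + (V_1 - 0)/2400 + (V_1 - V_2)/9100 = 0
  Node 2: (V_2 - V_1)/9100 + (V_2 - V_3)/10 = 0
  Node 3: (V_3 - V_2)/10 + (V_3 - 0)/1.5 = 0
Collecting terms (coefficients in siemens):
  0.04219·V_1 - 0.0001099·V_2 = 0.4167
  0.1001·V_2 - 0.0001099·V_1 - 0.1·V_3 = 0
  0.7667·V_3 - 0.1·V_2 = 0
Solving these 3 simultaneous equations (Gaussian elimination) gives:
  V_1 = 9.875 V, V_2 = 0.01246 V, V_3 = 0.001626 V
I_R5 = (V_3 - V_4)/R5 = (0.001626 - 0)/1.5 = 0.001084 A
|I_R5| = 0.001084 A

Final answer: |I_R5| = 0.001084 A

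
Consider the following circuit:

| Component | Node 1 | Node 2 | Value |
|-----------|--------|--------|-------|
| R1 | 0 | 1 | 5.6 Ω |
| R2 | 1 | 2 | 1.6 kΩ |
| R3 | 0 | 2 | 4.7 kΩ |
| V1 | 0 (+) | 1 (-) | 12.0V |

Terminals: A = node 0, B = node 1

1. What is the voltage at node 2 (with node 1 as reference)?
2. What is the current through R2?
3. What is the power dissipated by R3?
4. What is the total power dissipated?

Nodal analysis, taking node 1 as the 0 V reference.
Source V1 fixes V_0 = 12 V.
KCL at each unknown node (sum of currents leaving = 0; resistances in Ω):
  Node 2: (V_2 - 0)/1600 + (V_2 - 12)/4700 = 0
Collecting terms: 0.0008378 × V_2 = 0.002553  =>  V_2 = 3.048 V
Part 1:
  Read off the nodal solution: V_2 = 3.048 V
Part 2:
  I_R2 = (V_1 - V_2)/R2 = (0 - 3.048)/1600 = -0.001905 A
  Magnitude: I_R2 = 0.001905 A
Part 3:
  I_R3 = (V_0 - V_2)/R3 = (12 - 3.048)/4700 = 0.001905 A
  P_R3 = I_R3² × R3 = (0.001905)² × 4700 = 0.01705 W
Part 4:
  Power in each resistor, P = (ΔV)²/R:
    P_R1 = (12 - 0)²/5.6 = 25.71 W
    P_R2 = (0 - 3.048)²/1600 = 0.005805 W
    P_R3 = (12 - 3.048)²/4700 = 0.01705 W
  P_total = P_R1 + P_R2 + P_R3 = 25.74 W

Final answers:
1. V_2 = 3.048 V
2. I_R2 = 0.001905 A
3. P_R3 = 0.01705 W
4. P_total = 25.74 W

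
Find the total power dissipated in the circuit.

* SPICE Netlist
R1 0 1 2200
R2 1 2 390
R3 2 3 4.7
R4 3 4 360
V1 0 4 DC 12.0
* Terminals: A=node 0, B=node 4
Nodal analysis, taking node 4 as the 0 V reference.
Source V1 fixes V_0 = 12 V.
KCL at each unknown node (sum of currents leaving = 0; resistances in Ω):
  Node 1: (V_1 - 12)/2200 + (V_1 - V_2)/390 = 0
  Node 2: (V_2 - V_1)/390 + (V_2 - V_3)/4.7 = 0
  Node 3: (V_3 - V_2)/4.7 + (V_3 - 0)/360 = 0
Collecting terms (coefficients in siemens):
  0.003019·V_1 - 0.002564·V_2 = 0.005455
  0.2153·V_2 - 0.002564·V_1 - 0.2128·V_3 = 0
  0.2155·V_3 - 0.2128·V_2 = 0
Solving these 3 simultaneous equations (Gaussian elimination) gives:
  V_1 = 3.065 V, V_2 = 1.481 V, V_3 = 1.462 V
Power in each resistor, P = (ΔV)²/R:
  P_R1 = (12 - 3.065)²/2200 = 0.03629 W
  P_R2 = (3.065 - 1.481)²/390 = 0.006433 W
  P_R3 = (1.481 - 1.462)²/4.7 = 0.00007752 W
  P_R4 = (1.462 - 0)²/360 = 0.005938 W
P_total = P_R1 + P_R2 + P_R3 + P_R4 = 0.04874 W

Final answer: 0.04874 W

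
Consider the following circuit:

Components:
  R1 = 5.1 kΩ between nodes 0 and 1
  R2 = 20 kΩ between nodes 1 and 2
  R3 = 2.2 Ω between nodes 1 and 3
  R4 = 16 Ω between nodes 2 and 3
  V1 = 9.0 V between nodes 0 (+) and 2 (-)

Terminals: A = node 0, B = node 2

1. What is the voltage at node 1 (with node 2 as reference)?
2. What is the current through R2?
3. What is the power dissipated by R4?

Nodal analysis, taking node 2 as the 0 V reference.
Source V1 fixes V_0 = 9 V.
KCL at each unknown node (sum of currents leaving = 0; resistances in Ω):
  Node 1: (V_1 - 9)/5100 + (V_1 - 0)/20000 + (V_1 - V_3)/2.2 = 0
  Node 3: (V_3 - V_1)/2.2 + (V_3 - 0)/16 = 0
Collecting terms (coefficients in siemens):
  0.4548·V_1 - 0.4545·V_3 = 0.001765
  0.517·V_3 - 0.4545·V_1 = 0
Determinant D = (0.4548)(0.517) - (-0.4545)(-0.4545) = 0.02854
V_1 = [(0.001765)(0.517) - (-0.4545)(0)]/D = 0.03197 V
V_3 = [(0.4548)(0) - (0.001765)(-0.4545)]/D = 0.02811 V
Part 1:
  Read off the nodal solution: V_1 = 0.03197 V
Part 2:
  I_R2 = (V_1 - V_2)/R2 = (0.03197 - 0)/20000 = 0.000001599 A
  Magnitude: I_R2 = 0.000001599 A
Part 3:
  I_R4 = (V_2 - V_3)/R4 = (0 - 0.02811)/16 = -0.001757 A
  P_R4 = I_R4² × R4 = (-0.001757)² × 16 = 0.00004938 W

Final answers:
1. V_1 = 0.03197 V
2. I_R2 = 1.599e-06 A
3. P_R4 = 4.938e-05 W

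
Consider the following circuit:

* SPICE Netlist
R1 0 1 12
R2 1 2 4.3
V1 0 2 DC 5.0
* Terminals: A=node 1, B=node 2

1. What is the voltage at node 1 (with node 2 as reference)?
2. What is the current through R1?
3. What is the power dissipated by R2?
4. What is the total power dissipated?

Nodal analysis, taking node 2 as the 0 V reference.
Source V1 fixes V_0 = 5 V.
KCL at each unknown node (sum of currents leaving = 0; resistances in Ω):
  Node 1: (V_1 - 5)/12 + (V_1 - 0)/4.3 = 0
Collecting terms: 0.3159 × V_1 = 0.4167  =>  V_1 = 1.319 V
Part 1:
  Read off the nodal solution: V_1 = 1.319 V
Part 2:
  I_R1 = (V_0 - V_1)/R1 = (5 - 1.319)/12 = 0.3067 A
  Magnitude: I_R1 = 0.3067 A
Part 3:
  I_R2 = (V_1 - V_2)/R2 = (1.319 - 0)/4.3 = 0.3067 A
  P_R2 = I_R2² × R2 = (0.3067)² × 4.3 = 0.4046 W
Part 4:
  Power in each resistor, P = (ΔV)²/R:
    P_R1 = (5 - 1.319)²/12 = 1.129 W
    P_R2 = (1.319 - 0)²/4.3 = 0.4046 W
  P_total = P_R1 + P_R2 = 1.534 W

Final answers:
1. V_1 = 1.319 V
2. I_R1 = 0.3067 A
3. P_R2 = 0.4046 W
4. P_total = 1.534 W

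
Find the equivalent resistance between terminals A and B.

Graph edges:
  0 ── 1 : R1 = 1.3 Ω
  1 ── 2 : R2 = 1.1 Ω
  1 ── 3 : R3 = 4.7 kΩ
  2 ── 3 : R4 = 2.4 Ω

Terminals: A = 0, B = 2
Reduce the network between node 0 (A) and node 2 (B) by series/parallel combination:
  Rs1 = R3 + R4 (series, joined only at node 3) = 4700 + 2.4 = 4702 Ω
  Rp1 = R2 ‖ Rs1 (parallel, both between nodes 1 and 2) = 1/(1/1.1 + 1/4702) = 1.1 Ω
  Rs2 = R1 + Rp1 (series, joined only at node 1) = 1.3 + 1.1 = 2.4 Ω
R_eq = 2.4 Ω

Final answer: 2.4 Ω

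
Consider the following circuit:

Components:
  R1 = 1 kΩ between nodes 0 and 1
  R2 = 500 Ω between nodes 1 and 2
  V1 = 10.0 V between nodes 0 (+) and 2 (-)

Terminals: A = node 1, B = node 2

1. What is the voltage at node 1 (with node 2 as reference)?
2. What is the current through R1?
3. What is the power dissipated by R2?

Nodal analysis, taking node 2 as the 0 V reference.
Source V1 fixes V_0 = 10 V.
KCL at each unknown node (sum of currents leaving = 0; resistances in Ω):
  Node 1: (V_1 - 10)/1000 + (V_1 - 0)/500 = 0
Collecting terms: 0.003 × V_1 = 0.01  =>  V_1 = 3.333 V
Part 1:
  Read off the nodal solution: V_1 = 3.333 V
Part 2:
  I_R1 = (V_0 - V_1)/R1 = (10 - 3.333)/1000 = 0.006667 A
  Magnitude: I_R1 = 0.006667 A
Part 3:
  I_R2 = (V_1 - V_2)/R2 = (3.333 - 0)/500 = 0.006667 A
  P_R2 = I_R2² × R2 = (0.006667)² × 500 = 0.02222 W

Final answers:
1. V_1 = 3.333 V
2. I_R1 = 0.006667 A
3. P_R2 = 0.02222 W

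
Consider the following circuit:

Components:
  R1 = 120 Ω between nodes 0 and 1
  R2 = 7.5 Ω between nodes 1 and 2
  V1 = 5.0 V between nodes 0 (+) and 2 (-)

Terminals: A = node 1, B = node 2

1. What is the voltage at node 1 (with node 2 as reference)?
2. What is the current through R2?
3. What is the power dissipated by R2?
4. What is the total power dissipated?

Nodal analysis, taking node 2 as the 0 V reference.
Source V1 fixes V_0 = 5 V.
KCL at each unknown node (sum of currents leaving = 0; resistances in Ω):
  Node 1: (V_1 - 5)/120 + (V_1 - 0)/7.5 = 0
Collecting terms: 0.1417 × V_1 = 0.04167  =>  V_1 = 0.2941 V
Part 1:
  Read off the nodal solution: V_1 = 0.2941 V
Part 2:
  I_R2 = (V_1 - V_2)/R2 = (0.2941 - 0)/7.5 = 0.03922 A
  Magnitude: I_R2 = 0.03922 A
Part 3:
  I_R2 = (V_1 - V_2)/R2 = (0.2941 - 0)/7.5 = 0.03922 A
  P_R2 = I_R2² × R2 = (0.03922)² × 7.5 = 0.01153 W
Part 4:
  Power in each resistor, P = (ΔV)²/R:
    P_R1 = (5 - 0.2941)²/120 = 0.1845 W
    P_R2 = (0.2941 - 0)²/7.5 = 0.01153 W
  P_total = P_R1 + P_R2 = 0.1961 W

Final answers:
1. V_1 = 0.2941 V
2. I_R2 = 0.03922 A
3. P_R2 = 0.01153 W
4. P_total = 0.1961 W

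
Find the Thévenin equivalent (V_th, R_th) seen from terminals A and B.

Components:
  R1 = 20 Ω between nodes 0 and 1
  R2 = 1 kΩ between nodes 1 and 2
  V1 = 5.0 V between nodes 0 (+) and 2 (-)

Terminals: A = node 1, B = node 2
Step 1 — V_th is the open-circuit voltage V_A - V_B (nothing connected across the terminals).
Nodal analysis, taking node 2 as the 0 V reference.
Source V1 fixes V_0 = 5 V.
KCL at each unknown node (sum of currents leaving = 0; resistances in Ω):
  Node 1: (V_1 - 5)/20 + (V_1 - 0)/1000 = 0
Collecting terms: 0.051 × V_1 = 0.25  =>  V_1 = 4.902 V
V_th = V_1 - V_2 = 4.902 - 0 = 4.902 V
Step 2 — R_th: zero the source — replace V1 by a short circuit (node 2 merges into node 0) — and find the resistance seen between A (node 1) and B (node 0).
Reduce the network between node 1 (A) and node 0 (B) by series/parallel combination:
  Rp1 = R1 ‖ R2 (parallel, both between nodes 0 and 1) = 1/(1/20 + 1/1000) = 19.61 Ω
R_th = 19.61 Ω

Final answer: V_th = 4.902 V, R_th = 19.61 Ω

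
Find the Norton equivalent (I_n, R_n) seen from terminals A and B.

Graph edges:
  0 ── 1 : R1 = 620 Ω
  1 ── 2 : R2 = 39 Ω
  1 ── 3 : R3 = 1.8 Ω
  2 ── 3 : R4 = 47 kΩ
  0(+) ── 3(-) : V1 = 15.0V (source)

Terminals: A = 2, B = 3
Find the Thévenin equivalent first; then I_n = V_th/R_th and R_n = R_th.
Step 1 — V_th is the open-circuit voltage V_A - V_B (nothing connected across the terminals).
Nodal analysis, taking node 3 as the 0 V reference.
Source V1 fixes V_0 = 15 V.
KCL at each unknown node (sum of currents leaving = 0; resistances in Ω):
  Node 1: (V_1 - 15)/620 + (V_1 - V_2)/39 + (V_1 - 0)/1.8 = 0
  Node 2: (V_2 - V_1)/39 + (V_2 - 0)/47000 = 0
Collecting terms (coefficients in siemens):
  0.5828·V_1 - 0.02564·V_2 = 0.02419
  0.02566·V_2 - 0.02564·V_1 = 0
Determinant D = (0.5828)(0.02566) - (-0.02564)(-0.02564) = 0.0143
V_1 = [(0.02419)(0.02566) - (-0.02564)(0)]/D = 0.04342 V
V_2 = [(0.5828)(0) - (0.02419)(-0.02564)]/D = 0.04338 V
V_th = V_2 - V_3 = 0.04338 - 0 = 0.04338 V
Step 2 — R_th: zero the source — replace V1 by a short circuit (node 3 merges into node 0) — and find the resistance seen between A (node 2) and B (node 0).
Reduce the network between node 2 (A) and node 0 (B) by series/parallel combination:
  Rp1 = R1 ‖ R3 (parallel, both between nodes 0 and 1) = 1/(1/620 + 1/1.8) = 1.795 Ω
  Rs1 = R2 + Rp1 (series, joined only at node 1) = 39 + 1.795 = 40.79 Ω
  Rp2 = R4 ‖ Rs1 (parallel, both between nodes 0 and 2) = 1/(1/47000 + 1/40.79) = 40.76 Ω
R_th = 40.76 Ω
I_n = V_th/R_th = 0.04338/40.76 = 0.001064 A, and R_n = R_th = 40.76 Ω

Final answer: I_n = 0.001064 A, R_n = 40.76 Ω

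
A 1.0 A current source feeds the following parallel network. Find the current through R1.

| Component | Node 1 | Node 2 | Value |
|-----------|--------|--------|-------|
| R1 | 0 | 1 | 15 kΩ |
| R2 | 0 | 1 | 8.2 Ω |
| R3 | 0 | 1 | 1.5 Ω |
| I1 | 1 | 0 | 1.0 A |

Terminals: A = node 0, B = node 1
All resistors sit directly between nodes 0 and 1, so they are in parallel and share one voltage V; the full source current 1 A splits among them.
1/R_par = 1/15000 + 1/8.2 + 1/1.5 = 0.7887 S  =>  R_par = 1.268 Ω
V = I × R_par = 1 × 1.268 = 1.268 V
I_R1 = V/R1 = 1.268/15000 = 0.00008453 A

Final answer: 8.453e-05 A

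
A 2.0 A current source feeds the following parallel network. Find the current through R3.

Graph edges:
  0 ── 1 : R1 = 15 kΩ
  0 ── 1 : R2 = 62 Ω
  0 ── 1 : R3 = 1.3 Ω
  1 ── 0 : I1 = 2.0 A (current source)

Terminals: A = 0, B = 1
All resistors sit directly between nodes 0 and 1, so they are in parallel and share one voltage V; the full source current 2 A splits among them.
1/R_par = 1/15000 + 1/62 + 1/1.3 = 0.7854 S  =>  R_par = 1.273 Ω
V = I × R_par = 2 × 1.273 = 2.546 V
I_R3 = V/R3 = 2.546/1.3 = 1.959 A

Final answer: 1.959 A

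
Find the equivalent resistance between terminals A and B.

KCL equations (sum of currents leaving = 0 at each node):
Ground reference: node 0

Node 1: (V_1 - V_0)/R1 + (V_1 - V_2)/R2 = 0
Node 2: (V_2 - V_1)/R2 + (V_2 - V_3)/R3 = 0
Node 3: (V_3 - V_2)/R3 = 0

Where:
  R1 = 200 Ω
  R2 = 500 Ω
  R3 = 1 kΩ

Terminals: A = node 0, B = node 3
Reduce the network between node 0 (A) and node 3 (B) by series/parallel combination:
  Rs1 = R1 + R2 (series, joined only at node 1) = 200 + 500 = 700 Ω
  Rs2 = R3 + Rs1 (series, joined only at node 2) = 1000 + 700 = 1700 Ω
R_eq = 1.7 kΩ

Final answer: 1.7 kΩ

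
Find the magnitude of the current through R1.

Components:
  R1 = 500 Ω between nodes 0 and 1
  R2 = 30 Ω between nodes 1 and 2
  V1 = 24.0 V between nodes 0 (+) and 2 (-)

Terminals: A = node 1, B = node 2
Nodal analysis, taking node 2 as the 0 V reference.
Source V1 fixes V_0 = 24 V.
KCL at each unknown node (sum of currents leaving = 0; resistances in Ω):
  Node 1: (V_1 - 24)/500 + (V_1 - 0)/30 = 0
Collecting terms: 0.03533 × V_1 = 0.048  =>  V_1 = 1.358 V
I_R1 = (V_0 - V_1)/R1 = (24 - 1.358)/500 = 0.04528 A
|I_R1| = 0.04528 A

Final answer: |I_R1| = 0.04528 A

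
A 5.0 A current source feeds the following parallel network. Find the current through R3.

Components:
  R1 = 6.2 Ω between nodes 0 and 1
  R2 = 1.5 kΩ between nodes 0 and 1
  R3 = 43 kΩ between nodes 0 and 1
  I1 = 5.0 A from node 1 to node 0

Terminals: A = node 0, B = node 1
All resistors sit directly between nodes 0 and 1, so they are in parallel and share one voltage V; the full source current 5 A splits among them.
1/R_par = 1/6.2 + 1/1500 + 1/43000 = 0.162 S  =>  R_par = 6.174 Ω
V = I × R_par = 5 × 6.174 = 30.87 V
I_R3 = V/R3 = 30.87/43000 = 0.0007179 A

Final answer: 0.0007179 A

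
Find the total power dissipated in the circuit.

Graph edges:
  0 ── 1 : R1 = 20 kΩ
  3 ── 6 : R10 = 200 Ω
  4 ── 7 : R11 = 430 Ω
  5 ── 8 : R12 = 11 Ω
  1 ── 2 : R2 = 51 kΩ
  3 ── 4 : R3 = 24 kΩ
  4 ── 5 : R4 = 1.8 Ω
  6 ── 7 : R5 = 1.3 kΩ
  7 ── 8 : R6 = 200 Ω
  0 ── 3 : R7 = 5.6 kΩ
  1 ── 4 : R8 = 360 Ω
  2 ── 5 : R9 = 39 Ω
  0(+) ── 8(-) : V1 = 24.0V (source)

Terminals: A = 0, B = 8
Nodal analysis, taking node 8 as the 0 V reference.
Source V1 fixes V_0 = 24 V.
KCL at each unknown node (sum of currents leaving = 0; resistances in Ω):
  Node 1: (V_1 - 24)/20000 + (V_1 - V_2)/51000 + (V_1 - V_4)/360 = 0
  Node 2: (V_2 - V_1)/51000 + (V_2 - V_5)/39 = 0
  Node 3: (V_3 - V_4)/24000 + (V_3 - 24)/5600 + (V_3 - V_6)/200 = 0
  Node 4: (V_4 - V_3)/24000 + (V_4 - V_5)/1.8 + (V_4 - V_1)/360 + (V_4 - V_7)/430 = 0
  Node 5: (V_5 - V_4)/1.8 + (V_5 - V_2)/39 + (V_5 - 0)/11 = 0
  Node 6: (V_6 - V_7)/1300 + (V_6 - V_3)/200 = 0
  Node 7: (V_7 - V_6)/1300 + (V_7 - 0)/200 + (V_7 - V_4)/430 = 0
Collecting terms (coefficients in siemens):
  0.002847·V_1 - 0.00001961·V_2 - 0.002778·V_4 = 0.0012
  0.02566·V_2 - 0.00001961·V_1 - 0.02564·V_5 = 0
  0.00522·V_3 - 0.00004167·V_4 - 0.005·V_6 = 0.004286
  0.5607·V_4 - 0.002778·V_1 - 0.00004167·V_3 - 0.5556·V_5 - 0.002326·V_7 = 0
  0.6721·V_5 - 0.02564·V_2 - 0.5556·V_4 = 0
  0.005769·V_6 - 0.005·V_3 - 0.0007692·V_7 = 0
  0.008095·V_7 - 0.002326·V_4 - 0.0007692·V_6 = 0
Solving these 7 simultaneous equations (Gaussian elimination) gives:
  V_1 = 0.4509 V, V_2 = 0.02611 V, V_3 = 5.164 V, V_4 = 0.02998 V
  V_5 = 0.02578 V, V_6 = 4.534 V, V_7 = 0.4395 V
Power in each resistor, P = (ΔV)²/R:
  P_R1 = (24 - 0.4509)²/20000 = 0.02773 W
  P_R2 = (0.4509 - 0.02611)²/51000 = 0.000003538 W
  P_R3 = (5.164 - 0.02998)²/24000 = 0.001098 W
  P_R4 = (0.02998 - 0.02578)²/1.8 = 0.000009817 W
  P_R5 = (4.534 - 0.4395)²/1300 = 0.0129 W
  P_R6 = (0.4395 - 0)²/200 = 0.0009657 W
  P_R7 = (24 - 5.164)²/5600 = 0.06336 W
  P_R8 = (0.4509 - 0.02998)²/360 = 0.0004921 W
  P_R9 = (0.02611 - 0.02578)²/39 = 0.000000002705 W
  P_R10 = (5.164 - 4.534)²/200 = 0.001984 W
  P_R11 = (0.02998 - 0.4395)²/430 = 0.00039 W
  P_R12 = (0.02578 - 0)²/11 = 0.00006042 W
P_total = P_R1 + P_R2 + P_R3 + P_R4 + P_R5 + P_R6 + P_R7 + P_R8 + P_R9 + P_R10 + P_R11 + P_R12 = 0.109 W

Final answer: 0.109 W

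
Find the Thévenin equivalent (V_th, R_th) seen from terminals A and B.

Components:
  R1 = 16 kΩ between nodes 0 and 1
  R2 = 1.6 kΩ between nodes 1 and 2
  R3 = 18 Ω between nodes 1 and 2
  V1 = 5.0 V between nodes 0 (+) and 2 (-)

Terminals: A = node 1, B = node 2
Step 1 — V_th is the open-circuit voltage V_A - V_B (nothing connected across the terminals).
Nodal analysis, taking node 2 as the 0 V reference.
Source V1 fixes V_0 = 5 V.
KCL at each unknown node (sum of currents leaving = 0; resistances in Ω):
  Node 1: (V_1 - 5)/16000 + (V_1 - 0)/1600 + (V_1 - 0)/18 = 0
Collecting terms: 0.05624 × V_1 = 0.0003125  =>  V_1 = 0.005556 V
V_th = V_1 - V_2 = 0.005556 - 0 = 0.005556 V
Step 2 — R_th: zero the source — replace V1 by a short circuit (node 2 merges into node 0) — and find the resistance seen between A (node 1) and B (node 0).
Reduce the network between node 1 (A) and node 0 (B) by series/parallel combination:
  Rp1 = R1 ‖ R2 ‖ R3 (parallel, all between nodes 0 and 1) = 1/(1/16000 + 1/1600 + 1/18) = 17.78 Ω
R_th = 17.78 Ω

Final answer: V_th = 0.005556 V, R_th = 17.78 Ω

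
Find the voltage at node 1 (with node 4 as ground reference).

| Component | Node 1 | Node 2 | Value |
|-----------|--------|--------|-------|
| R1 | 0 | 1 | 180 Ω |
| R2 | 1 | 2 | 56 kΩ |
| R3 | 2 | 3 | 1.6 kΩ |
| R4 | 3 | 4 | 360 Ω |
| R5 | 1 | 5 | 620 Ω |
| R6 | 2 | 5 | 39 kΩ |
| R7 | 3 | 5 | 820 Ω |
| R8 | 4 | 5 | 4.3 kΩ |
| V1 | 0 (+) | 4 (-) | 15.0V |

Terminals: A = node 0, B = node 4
Nodal analysis, taking node 4 as the 0 V reference.
Source V1 fixes V_0 = 15 V.
KCL at each unknown node (sum of currents leaving = 0; resistances in Ω):
  Node 1: (V_1 - 15)/180 + (V_1 - V_2)/56000 + (V_1 - V_5)/620 = 0
  Node 2: (V_2 - V_1)/56000 + (V_2 - V_3)/1600 + (V_2 - V_5)/39000 = 0
  Node 3: (V_3 - V_2)/1600 + (V_3 - 0)/360 + (V_3 - V_5)/820 = 0
  Node 5: (V_5 - V_1)/620 + (V_5 - V_2)/39000 + (V_5 - V_3)/820 + (V_5 - 0)/4300 = 0
Collecting terms (coefficients in siemens):
  0.007186·V_1 - 0.00001786·V_2 - 0.001613·V_5 = 0.08333
  0.0006685·V_2 - 0.00001786·V_1 - 0.000625·V_3 - 0.00002564·V_5 = 0
  0.004622·V_3 - 0.000625·V_2 - 0.00122·V_5 = 0
  0.003091·V_5 - 0.001613·V_1 - 0.00002564·V_2 - 0.00122·V_3 = 0
Solving these 4 simultaneous equations (Gaussian elimination) gives:
  V_1 = 13.4 V, V_2 = 3.025 V, V_3 = 2.524 V, V_5 = 8.015 V
The requested potential is V_1 = 13.4 V.

Final answer: V_1 = 13.4 V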